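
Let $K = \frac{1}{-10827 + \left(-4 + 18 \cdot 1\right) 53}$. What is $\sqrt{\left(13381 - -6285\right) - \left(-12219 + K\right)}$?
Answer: $\frac{3 \sqrt{360326097690}}{10085} \approx 178.56$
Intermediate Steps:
$K = - \frac{1}{10085}$ ($K = \frac{1}{-10827 + \left(-4 + 18\right) 53} = \frac{1}{-10827 + 14 \cdot 53} = \frac{1}{-10827 + 742} = \frac{1}{-10085} = - \frac{1}{10085} \approx -9.9157 \cdot 10^{-5}$)
$\sqrt{\left(13381 - -6285\right) - \left(-12219 + K\right)} = \sqrt{\left(13381 - -6285\right) + \left(12219 - - \frac{1}{10085}\right)} = \sqrt{\left(13381 + 6285\right) + \left(12219 + \frac{1}{10085}\right)} = \sqrt{19666 + \frac{123228616}{10085}} = \sqrt{\frac{321560226}{10085}} = \frac{3 \sqrt{360326097690}}{10085}$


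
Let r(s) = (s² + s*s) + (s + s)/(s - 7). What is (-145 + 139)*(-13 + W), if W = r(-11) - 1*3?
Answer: -4090/3 ≈ -1363.3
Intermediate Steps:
r(s) = 2*s² + 2*s/(-7 + s) (r(s) = (s² + s²) + (2*s)/(-7 + s) = 2*s² + 2*s/(-7 + s))
W = 2162/9 (W = 2*(-11)*(1 + (-11)² - 7*(-11))/(-7 - 11) - 1*3 = 2*(-11)*(1 + 121 + 77)/(-18) - 3 = 2*(-11)*(-1/18)*199 - 3 = 2189/9 - 3 = 2162/9 ≈ 240.22)
(-145 + 139)*(-13 + W) = (-145 + 139)*(-13 + 2162/9) = -6*2045/9 = -4090/3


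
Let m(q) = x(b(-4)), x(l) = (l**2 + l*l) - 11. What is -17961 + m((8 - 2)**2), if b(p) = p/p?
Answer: -17970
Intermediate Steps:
b(p) = 1
x(l) = -11 + 2*l**2 (x(l) = (l**2 + l**2) - 11 = 2*l**2 - 11 = -11 + 2*l**2)
m(q) = -9 (m(q) = -11 + 2*1**2 = -11 + 2*1 = -11 + 2 = -9)
-17961 + m((8 - 2)**2) = -17961 - 9 = -17970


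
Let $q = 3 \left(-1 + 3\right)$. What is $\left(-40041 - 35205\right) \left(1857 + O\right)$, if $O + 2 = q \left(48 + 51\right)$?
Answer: $-184277454$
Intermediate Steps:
$q = 6$ ($q = 3 \cdot 2 = 6$)
$O = 592$ ($O = -2 + 6 \left(48 + 51\right) = -2 + 6 \cdot 99 = -2 + 594 = 592$)
$\left(-40041 - 35205\right) \left(1857 + O\right) = \left(-40041 - 35205\right) \left(1857 + 592\right) = \left(-75246\right) 2449 = -184277454$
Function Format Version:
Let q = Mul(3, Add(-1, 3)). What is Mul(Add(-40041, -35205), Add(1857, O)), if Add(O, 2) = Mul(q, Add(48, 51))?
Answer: -184277454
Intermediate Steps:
q = 6 (q = Mul(3, 2) = 6)
O = 592 (O = Add(-2, Mul(6, Add(48, 51))) = Add(-2, Mul(6, 99)) = Add(-2, 594) = 592)
Mul(Add(-40041, -35205), Add(1857, O)) = Mul(Add(-40041, -35205), Add(1857, 592)) = Mul(-75246, 2449) = -184277454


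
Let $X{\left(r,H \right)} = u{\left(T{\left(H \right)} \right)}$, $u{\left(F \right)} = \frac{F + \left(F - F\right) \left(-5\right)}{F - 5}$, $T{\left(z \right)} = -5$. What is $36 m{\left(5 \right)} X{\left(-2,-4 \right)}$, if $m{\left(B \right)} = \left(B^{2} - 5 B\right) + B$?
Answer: $90$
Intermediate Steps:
$m{\left(B \right)} = B^{2} - 4 B$
$u{\left(F \right)} = \frac{F}{-5 + F}$ ($u{\left(F \right)} = \frac{F + 0 \left(-5\right)}{-5 + F} = \frac{F + 0}{-5 + F} = \frac{F}{-5 + F}$)
$X{\left(r,H \right)} = \frac{1}{2}$ ($X{\left(r,H \right)} = - \frac{5}{-5 - 5} = - \frac{5}{-10} = \left(-5\right) \left(- \frac{1}{10}\right) = \frac{1}{2}$)
$36 m{\left(5 \right)} X{\left(-2,-4 \right)} = 36 \cdot 5 \left(-4 + 5\right) \frac{1}{2} = 36 \cdot 5 \cdot 1 \cdot \frac{1}{2} = 36 \cdot 5 \cdot \frac{1}{2} = 180 \cdot \frac{1}{2} = 90$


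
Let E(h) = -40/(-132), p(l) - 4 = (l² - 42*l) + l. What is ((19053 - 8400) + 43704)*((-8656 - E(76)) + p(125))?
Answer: 1104787906/11 ≈ 1.0044e+8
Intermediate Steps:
p(l) = 4 + l² - 41*l (p(l) = 4 + ((l² - 42*l) + l) = 4 + (l² - 41*l) = 4 + l² - 41*l)
E(h) = 10/33 (E(h) = -40*(-1/132) = 10/33)
((19053 - 8400) + 43704)*((-8656 - E(76)) + p(125)) = ((19053 - 8400) + 43704)*((-8656 - 1*10/33) + (4 + 125² - 41*125)) = (10653 + 43704)*((-8656 - 10/33) + (4 + 15625 - 5125)) = 54357*(-285658/33 + 10504) = 54357*(60974/33) = 1104787906/11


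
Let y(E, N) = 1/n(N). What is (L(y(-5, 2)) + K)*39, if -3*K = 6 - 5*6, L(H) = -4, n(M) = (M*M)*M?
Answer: 156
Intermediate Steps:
n(M) = M³ (n(M) = M²*M = M³)
y(E, N) = N⁻³ (y(E, N) = 1/(N³) = N⁻³)
K = 8 (K = -(6 - 5*6)/3 = -(6 - 30)/3 = -⅓*(-24) = 8)
(L(y(-5, 2)) + K)*39 = (-4 + 8)*39 = 4*39 = 156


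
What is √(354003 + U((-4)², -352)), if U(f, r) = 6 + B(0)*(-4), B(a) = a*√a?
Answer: √354009 ≈ 594.99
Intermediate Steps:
B(a) = a^(3/2)
U(f, r) = 6 (U(f, r) = 6 + 0^(3/2)*(-4) = 6 + 0*(-4) = 6 + 0 = 6)
√(354003 + U((-4)², -352)) = √(354003 + 6) = √354009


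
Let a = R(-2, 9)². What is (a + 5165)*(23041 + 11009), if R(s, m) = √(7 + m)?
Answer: 176413050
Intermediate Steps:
a = 16 (a = (√(7 + 9))² = (√16)² = 4² = 16)
(a + 5165)*(23041 + 11009) = (16 + 5165)*(23041 + 11009) = 5181*34050 = 176413050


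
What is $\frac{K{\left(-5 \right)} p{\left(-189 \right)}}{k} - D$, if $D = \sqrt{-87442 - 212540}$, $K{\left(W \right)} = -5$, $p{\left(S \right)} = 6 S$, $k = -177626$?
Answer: $- \frac{2835}{88813} - 17 i \sqrt{1038} \approx -0.031921 - 547.71 i$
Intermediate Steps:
$D = 17 i \sqrt{1038}$ ($D = \sqrt{-299982} = 17 i \sqrt{1038} \approx 547.71 i$)
$\frac{K{\left(-5 \right)} p{\left(-189 \right)}}{k} - D = \frac{\left(-5\right) 6 \left(-189\right)}{-177626} - 17 i \sqrt{1038} = \left(-5\right) \left(-1134\right) \left(- \frac{1}{177626}\right) - 17 i \sqrt{1038} = 5670 \left(- \frac{1}{177626}\right) - 17 i \sqrt{1038} = - \frac{2835}{88813} - 17 i \sqrt{1038}$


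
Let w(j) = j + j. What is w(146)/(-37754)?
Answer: -146/18877 ≈ -0.0077343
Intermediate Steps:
w(j) = 2*j
w(146)/(-37754) = (2*146)/(-37754) = 292*(-1/37754) = -146/18877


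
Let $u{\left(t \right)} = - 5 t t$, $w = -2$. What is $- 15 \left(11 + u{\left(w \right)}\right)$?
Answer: $135$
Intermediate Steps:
$u{\left(t \right)} = - 5 t^{2}$
$- 15 \left(11 + u{\left(w \right)}\right) = - 15 \left(11 - 5 \left(-2\right)^{2}\right) = - 15 \left(11 - 20\right) = \left(-15\right) \left(-9\right) = 135$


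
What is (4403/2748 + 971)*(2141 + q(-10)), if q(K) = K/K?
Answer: 954157827/458 ≈ 2.0833e+6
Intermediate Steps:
q(K) = 1
(4403/2748 + 971)*(2141 + q(-10)) = (4403/2748 + 971)*(2141 + 1) = (4403*(1/2748) + 971)*2142 = (4403/2748 + 971)*2142 = (2672711/2748)*2142 = 954157827/458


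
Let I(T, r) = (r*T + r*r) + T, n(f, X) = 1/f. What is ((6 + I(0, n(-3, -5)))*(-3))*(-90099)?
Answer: 1651815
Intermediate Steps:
I(T, r) = T + r² + T*r (I(T, r) = (T*r + r²) + T = (r² + T*r) + T = T + r² + T*r)
((6 + I(0, n(-3, -5)))*(-3))*(-90099) = ((6 + (0 + (1/(-3))² + 0/(-3)))*(-3))*(-90099) = ((6 + (0 + (-⅓)² + 0*(-⅓)))*(-3))*(-90099) = ((6 + (0 + ⅑ + 0))*(-3))*(-90099) = ((6 + ⅑)*(-3))*(-90099) = ((55/9)*(-3))*(-90099) = -55/3*(-90099) = 1651815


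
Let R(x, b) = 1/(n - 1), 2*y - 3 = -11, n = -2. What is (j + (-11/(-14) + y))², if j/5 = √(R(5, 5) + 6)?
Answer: 89375/588 - 75*√51/7 ≈ 75.483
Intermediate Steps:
y = -4 (y = 3/2 + (½)*(-11) = 3/2 - 11/2 = -4)
R(x, b) = -⅓ (R(x, b) = 1/(-2 - 1) = 1/(-3) = -⅓)
j = 5*√51/3 (j = 5*√(-⅓ + 6) = 5*√(17/3) = 5*(√51/3) = 5*√51/3 ≈ 11.902)
(j + (-11/(-14) + y))² = (5*√51/3 + (-11/(-14) - 4))² = (5*√51/3 + (-11*(-1/14) - 4))² = (5*√51/3 + (11/14 - 4))² = (5*√51/3 - 45/14)² = (-45/14 + 5*√51/3)²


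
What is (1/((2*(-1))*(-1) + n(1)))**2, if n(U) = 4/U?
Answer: 1/36 ≈ 0.027778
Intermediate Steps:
(1/((2*(-1))*(-1) + n(1)))**2 = (1/((2*(-1))*(-1) + 4/1))**2 = (1/(-2*(-1) + 4*1))**2 = (1/(2 + 4))**2 = (1/6)**2 = 1/36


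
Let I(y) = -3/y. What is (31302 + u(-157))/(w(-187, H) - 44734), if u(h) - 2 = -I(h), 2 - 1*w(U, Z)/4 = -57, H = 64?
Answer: -4914725/6986186 ≈ -0.70349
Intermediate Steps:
w(U, Z) = 236 (w(U, Z) = 8 - 4*(-57) = 8 + 228 = 236)
u(h) = 2 + 3/h (u(h) = 2 - (-3)/h = 2 + 3/h)
(31302 + u(-157))/(w(-187, H) - 44734) = (31302 + (2 + 3/(-157)))/(236 - 44734) = (31302 + (2 + 3*(-1/157)))/(-44498) = (31302 + (2 - 3/157))*(-1/44498) = (31302 + 311/157)*(-1/44498) = (4914725/157)*(-1/44498) = -4914725/6986186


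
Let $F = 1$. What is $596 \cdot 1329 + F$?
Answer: $792085$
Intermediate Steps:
$596 \cdot 1329 + F = 596 \cdot 1329 + 1 = 792084 + 1 = 792085$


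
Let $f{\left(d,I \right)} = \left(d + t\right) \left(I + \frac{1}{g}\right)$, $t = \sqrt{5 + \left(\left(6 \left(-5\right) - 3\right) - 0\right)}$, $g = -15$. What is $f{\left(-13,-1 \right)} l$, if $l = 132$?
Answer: $\frac{9152}{5} - \frac{1408 i \sqrt{7}}{5} \approx 1830.4 - 745.04 i$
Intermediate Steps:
$t = 2 i \sqrt{7}$ ($t = \sqrt{5 + \left(\left(-30 - 3\right) + 0\right)} = \sqrt{5 + \left(-33 + 0\right)} = \sqrt{5 - 33} = \sqrt{-28} = 2 i \sqrt{7} \approx 5.2915 i$)
$f{\left(d,I \right)} = \left(- \frac{1}{15} + I\right) \left(d + 2 i \sqrt{7}\right)$ ($f{\left(d,I \right)} = \left(d + 2 i \sqrt{7}\right) \left(I + \frac{1}{-15}\right) = \left(d + 2 i \sqrt{7}\right) \left(I - \frac{1}{15}\right) = \left(d + 2 i \sqrt{7}\right) \left(- \frac{1}{15} + I\right) = \left(- \frac{1}{15} + I\right) \left(d + 2 i \sqrt{7}\right)$)
$f{\left(-13,-1 \right)} l = \left(\left(- \frac{1}{15}\right) \left(-13\right) - \left(-13 + 2 i \sqrt{7}\right) - \frac{2 i \sqrt{7}}{15}\right) 132 = \left(\frac{13}{15} + \left(13 - 2 i \sqrt{7}\right) - \frac{2 i \sqrt{7}}{15}\right) 132 = \left(\frac{208}{15} - \frac{32 i \sqrt{7}}{15}\right) 132 = \frac{9152}{5} - \frac{1408 i \sqrt{7}}{5}$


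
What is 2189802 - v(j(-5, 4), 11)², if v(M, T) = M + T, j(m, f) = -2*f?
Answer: 2189793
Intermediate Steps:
2189802 - v(j(-5, 4), 11)² = 2189802 - (-2*4 + 11)² = 2189802 - (-8 + 11)² = 2189802 - 1*3² = 2189802 - 1*9 = 2189802 - 9 = 2189793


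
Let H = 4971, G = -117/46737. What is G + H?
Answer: 25814390/5193 ≈ 4971.0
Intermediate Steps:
G = -13/5193 (G = -117*1/46737 = -13/5193 ≈ -0.0025034)
G + H = -13/5193 + 4971 = 25814390/5193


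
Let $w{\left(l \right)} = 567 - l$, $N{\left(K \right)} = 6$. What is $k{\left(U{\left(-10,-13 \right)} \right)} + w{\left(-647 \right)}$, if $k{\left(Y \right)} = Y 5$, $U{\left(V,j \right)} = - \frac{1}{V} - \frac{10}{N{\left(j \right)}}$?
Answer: $\frac{7237}{6} \approx 1206.2$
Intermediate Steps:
$U{\left(V,j \right)} = - \frac{5}{3} - \frac{1}{V}$ ($U{\left(V,j \right)} = - \frac{1}{V} - \frac{10}{6} = - \frac{1}{V} - \frac{5}{3} = - \frac{5}{3} - \frac{1}{V}$)
$k{\left(Y \right)} = 5 Y$
$k{\left(U{\left(-10,-13 \right)} \right)} + w{\left(-647 \right)} = 5 \left(- \frac{5}{3} - \frac{1}{-10}\right) + \left(567 - -647\right) = 5 \left(- \frac{5}{3} - - \frac{1}{10}\right) + \left(567 + 647\right) = 5 \left(- \frac{5}{3} + \frac{1}{10}\right) + 1214 = 5 \left(- \frac{47}{30}\right) + 1214 = - \frac{47}{6} + 1214 = \frac{7237}{6}$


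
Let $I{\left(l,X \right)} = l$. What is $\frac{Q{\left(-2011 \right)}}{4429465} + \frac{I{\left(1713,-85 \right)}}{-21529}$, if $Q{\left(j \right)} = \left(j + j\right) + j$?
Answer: $- \frac{7717558002}{95361951985} \approx -0.080929$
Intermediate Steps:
$Q{\left(j \right)} = 3 j$ ($Q{\left(j \right)} = 2 j + j = 3 j$)
$\frac{Q{\left(-2011 \right)}}{4429465} + \frac{I{\left(1713,-85 \right)}}{-21529} = \frac{3 \left(-2011\right)}{4429465} + \frac{1713}{-21529} = \left(-6033\right) \frac{1}{4429465} + 1713 \left(- \frac{1}{21529}\right) = - \frac{6033}{4429465} - \frac{1713}{21529} = - \frac{7717558002}{95361951985}$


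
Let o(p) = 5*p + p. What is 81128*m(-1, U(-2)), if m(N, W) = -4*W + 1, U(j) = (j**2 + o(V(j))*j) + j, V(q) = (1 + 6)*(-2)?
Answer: -55085912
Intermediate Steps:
V(q) = -14 (V(q) = 7*(-2) = -14)
o(p) = 6*p
U(j) = j**2 - 83*j (U(j) = (j**2 + (6*(-14))*j) + j = (j**2 - 84*j) + j = j**2 - 83*j)
m(N, W) = 1 - 4*W
81128*m(-1, U(-2)) = 81128*(1 - (-8)*(-83 - 2)) = 81128*(1 - (-8)*(-85)) = 81128*(1 - 4*170) = 81128*(1 - 680) = 81128*(-679) = -55085912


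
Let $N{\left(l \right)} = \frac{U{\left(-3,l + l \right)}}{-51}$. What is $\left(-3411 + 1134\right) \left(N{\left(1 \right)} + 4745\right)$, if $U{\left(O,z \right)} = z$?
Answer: $- \frac{183672687}{17} \approx -1.0804 \cdot 10^{7}$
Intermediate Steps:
$N{\left(l \right)} = - \frac{2 l}{51}$ ($N{\left(l \right)} = \frac{l + l}{-51} = 2 l \left(- \frac{1}{51}\right) = - \frac{2 l}{51}$)
$\left(-3411 + 1134\right) \left(N{\left(1 \right)} + 4745\right) = \left(-3411 + 1134\right) \left(\left(- \frac{2}{51}\right) 1 + 4745\right) = - 2277 \left(- \frac{2}{51} + 4745\right) = \left(-2277\right) \frac{241993}{51} = - \frac{183672687}{17}$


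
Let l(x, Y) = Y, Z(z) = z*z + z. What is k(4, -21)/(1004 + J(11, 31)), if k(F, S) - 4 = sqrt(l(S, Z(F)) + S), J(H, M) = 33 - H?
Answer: 2/513 + I/1026 ≈ 0.0038986 + 0.00097466*I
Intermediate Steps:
Z(z) = z + z**2 (Z(z) = z**2 + z = z + z**2)
k(F, S) = 4 + sqrt(S + F*(1 + F)) (k(F, S) = 4 + sqrt(F*(1 + F) + S) = 4 + sqrt(S + F*(1 + F)))
k(4, -21)/(1004 + J(11, 31)) = (4 + sqrt(-21 + 4*(1 + 4)))/(1004 + (33 - 1*11)) = (4 + sqrt(-21 + 4*5))/(1004 + (33 - 11)) = (4 + sqrt(-21 + 20))/(1004 + 22) = (4 + sqrt(-1))/1026 = (4 + I)*(1/1026) = 2/513 + I/1026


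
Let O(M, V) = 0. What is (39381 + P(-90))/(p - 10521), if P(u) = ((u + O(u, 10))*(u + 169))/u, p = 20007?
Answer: 19730/4743 ≈ 4.1598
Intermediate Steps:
P(u) = 169 + u (P(u) = ((u + 0)*(u + 169))/u = (u*(169 + u))/u = 169 + u)
(39381 + P(-90))/(p - 10521) = (39381 + (169 - 90))/(20007 - 10521) = (39381 + 79)/9486 = 39460*(1/9486) = 19730/4743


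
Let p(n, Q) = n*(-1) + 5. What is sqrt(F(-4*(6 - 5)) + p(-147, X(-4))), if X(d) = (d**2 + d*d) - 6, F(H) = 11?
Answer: sqrt(163) ≈ 12.767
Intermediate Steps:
X(d) = -6 + 2*d**2 (X(d) = (d**2 + d**2) - 6 = 2*d**2 - 6 = -6 + 2*d**2)
p(n, Q) = 5 - n (p(n, Q) = -n + 5 = 5 - n)
sqrt(F(-4*(6 - 5)) + p(-147, X(-4))) = sqrt(11 + (5 - 1*(-147))) = sqrt(11 + (5 + 147)) = sqrt(11 + 152) = sqrt(163)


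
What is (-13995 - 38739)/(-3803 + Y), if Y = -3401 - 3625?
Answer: 3102/637 ≈ 4.8697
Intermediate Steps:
Y = -7026
(-13995 - 38739)/(-3803 + Y) = (-13995 - 38739)/(-3803 - 7026) = -52734/(-10829) = -52734*(-1/10829) = 3102/637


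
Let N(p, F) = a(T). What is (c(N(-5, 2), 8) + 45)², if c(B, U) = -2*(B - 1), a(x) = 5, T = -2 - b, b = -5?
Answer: 1369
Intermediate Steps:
T = 3 (T = -2 - 1*(-5) = -2 + 5 = 3)
N(p, F) = 5
c(B, U) = 2 - 2*B (c(B, U) = -2*(-1 + B) = 2 - 2*B)
(c(N(-5, 2), 8) + 45)² = ((2 - 2*5) + 45)² = ((2 - 10) + 45)² = (-8 + 45)² = 37² = 1369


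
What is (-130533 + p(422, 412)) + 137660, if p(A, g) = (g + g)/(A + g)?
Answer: 2972371/417 ≈ 7128.0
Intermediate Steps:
p(A, g) = 2*g/(A + g) (p(A, g) = (2*g)/(A + g) = 2*g/(A + g))
(-130533 + p(422, 412)) + 137660 = (-130533 + 2*412/(422 + 412)) + 137660 = (-130533 + 2*412/834) + 137660 = (-130533 + 2*412*(1/834)) + 137660 = (-130533 + 412/417) + 137660 = -54431849/417 + 137660 = 2972371/417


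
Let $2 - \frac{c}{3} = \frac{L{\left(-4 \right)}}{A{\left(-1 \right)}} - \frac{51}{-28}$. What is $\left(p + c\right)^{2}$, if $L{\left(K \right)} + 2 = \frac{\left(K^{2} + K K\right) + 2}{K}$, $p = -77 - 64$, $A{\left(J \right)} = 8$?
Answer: $\frac{233814681}{12544} \approx 18640.0$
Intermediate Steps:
$p = -141$ ($p = -77 - 64 = -141$)
$L{\left(K \right)} = -2 + \frac{2 + 2 K^{2}}{K}$ ($L{\left(K \right)} = -2 + \frac{\left(K^{2} + K K\right) + 2}{K} = -2 + \frac{\left(K^{2} + K^{2}\right) + 2}{K} = -2 + \frac{2 K^{2} + 2}{K} = -2 + \frac{2 + 2 K^{2}}{K}$)
$c = \frac{501}{112}$ ($c = 6 - 3 \left(\frac{-2 + 2 \left(-4\right) + \frac{2}{-4}}{8} - \frac{51}{-28}\right) = 6 - 3 \left(\left(-2 - 8 + 2 \left(- \frac{1}{4}\right)\right) \frac{1}{8} - - \frac{51}{28}\right) = 6 - 3 \left(\left(-2 - 8 - \frac{1}{2}\right) \frac{1}{8} + \frac{51}{28}\right) = 6 - 3 \left(\left(- \frac{21}{2}\right) \frac{1}{8} + \frac{51}{28}\right) = 6 - 3 \left(- \frac{21}{16} + \frac{51}{28}\right) = 6 - \frac{171}{112} = \frac{501}{112} \approx 4.4732$)
$\left(p + c\right)^{2} = \left(-141 + \frac{501}{112}\right)^{2} = \left(- \frac{15291}{112}\right)^{2} = \frac{233814681}{12544}$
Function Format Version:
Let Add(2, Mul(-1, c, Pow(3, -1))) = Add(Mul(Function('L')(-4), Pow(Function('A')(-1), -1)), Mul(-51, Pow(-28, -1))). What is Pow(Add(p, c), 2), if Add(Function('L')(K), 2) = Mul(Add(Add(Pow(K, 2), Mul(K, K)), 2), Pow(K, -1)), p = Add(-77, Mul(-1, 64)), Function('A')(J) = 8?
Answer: Rational(233814681, 12544) ≈ 18640.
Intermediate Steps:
p = -141 (p = Add(-77, -64) = -141)
Function('L')(K) = Add(-2, Mul(Pow(K, -1), Add(2, Mul(2, Pow(K, 2))))) (Function('L')(K) = Add(-2, Mul(Add(Add(Pow(K, 2), Mul(K, K)), 2), Pow(K, -1))) = Add(-2, Mul(Add(Add(Pow(K, 2), Pow(K, 2)), 2), Pow(K, -1))) = Add(-2, Mul(Add(Mul(2, Pow(K, 2)), 2), Pow(K, -1))) = Add(-2, Mul(Add(2, Mul(2, Pow(K, 2))), Pow(K, -1))) = Add(-2, Mul(Pow(K, -1), Add(2, Mul(2, Pow(K, 2))))))
c = Rational(501, 112) (c = Add(6, Mul(-3, Add(Mul(Add(-2, Mul(2, -4), Mul(2, Pow(-4, -1))), Pow(8, -1)), Mul(-51, Pow(-28, -1))))) = Add(6, Mul(-3, Add(Mul(Add(-2, -8, Mul(2, Rational(-1, 4))), Rational(1, 8)), Mul(-51, Rational(-1, 28))))) = Add(6, Mul(-3, Add(Mul(Add(-2, -8, Rational(-1, 2)), Rational(1, 8)), Rational(51, 28)))) = Add(6, Mul(-3, Add(Mul(Rational(-21, 2), Rational(1, 8)), Rational(51, 28)))) = Add(6, Mul(-3, Add(Rational(-21, 16), Rational(51, 28)))) = Add(6, Mul(-3, Rational(57, 112))) = Add(6, Rational(-171, 112)) = Rational(501, 112) ≈ 4.4732)
Pow(Add(p, c), 2) = Pow(Add(-141, Rational(501, 112)), 2) = Pow(Rational(-15291, 112), 2) = Rational(233814681, 12544)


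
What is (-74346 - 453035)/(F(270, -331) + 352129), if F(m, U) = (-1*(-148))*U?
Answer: -527381/303141 ≈ -1.7397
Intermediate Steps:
F(m, U) = 148*U
(-74346 - 453035)/(F(270, -331) + 352129) = (-74346 - 453035)/(148*(-331) + 352129) = -527381/(-48988 + 352129) = -527381/303141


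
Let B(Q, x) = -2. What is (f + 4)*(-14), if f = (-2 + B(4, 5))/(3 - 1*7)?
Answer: -70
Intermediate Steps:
f = 1 (f = (-2 - 2)/(3 - 1*7) = -4/(3 - 7) = -4/(-4) = -4*(-1/4) = 1)
(f + 4)*(-14) = (1 + 4)*(-14) = 5*(-14) = -70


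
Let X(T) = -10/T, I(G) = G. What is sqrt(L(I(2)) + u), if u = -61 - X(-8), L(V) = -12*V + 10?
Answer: I*sqrt(305)/2 ≈ 8.7321*I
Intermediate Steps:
L(V) = 10 - 12*V
u = -249/4 (u = -61 - (-10)/(-8) = -61 - (-10)*(-1)/8 = -61 - 1*5/4 = -61 - 5/4 = -249/4 ≈ -62.250)
sqrt(L(I(2)) + u) = sqrt((10 - 12*2) - 249/4) = sqrt((10 - 24) - 249/4) = sqrt(-14 - 249/4) = sqrt(-305/4) = I*sqrt(305)/2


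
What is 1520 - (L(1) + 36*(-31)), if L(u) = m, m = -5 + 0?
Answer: 2641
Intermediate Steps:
m = -5
L(u) = -5
1520 - (L(1) + 36*(-31)) = 1520 - (-5 + 36*(-31)) = 1520 - (-5 - 1116) = 1520 - 1*(-1121) = 1520 + 1121 = 2641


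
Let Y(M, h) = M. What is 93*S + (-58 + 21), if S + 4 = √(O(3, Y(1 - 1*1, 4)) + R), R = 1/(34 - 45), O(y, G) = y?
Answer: -409 + 372*√22/11 ≈ -250.38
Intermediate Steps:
R = -1/11 (R = 1/(-11) = -1/11 ≈ -0.090909)
S = -4 + 4*√22/11 (S = -4 + √(3 - 1/11) = -4 + √(32/11) = -4 + 4*√22/11 ≈ -2.2944)
93*S + (-58 + 21) = 93*(-4 + 4*√22/11) + (-58 + 21) = (-372 + 372*√22/11) - 37 = -409 + 372*√22/11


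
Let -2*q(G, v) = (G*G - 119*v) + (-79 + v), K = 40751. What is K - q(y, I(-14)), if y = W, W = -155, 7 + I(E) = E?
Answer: 53963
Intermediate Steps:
I(E) = -7 + E
y = -155
q(G, v) = 79/2 + 59*v - G**2/2 (q(G, v) = -((G*G - 119*v) + (-79 + v))/2 = -((G**2 - 119*v) + (-79 + v))/2 = -(-79 + G**2 - 118*v)/2 = 79/2 + 59*v - G**2/2)
K - q(y, I(-14)) = 40751 - (79/2 + 59*(-7 - 14) - 1/2*(-155)**2) = 40751 - (79/2 + 59*(-21) - 1/2*24025) = 40751 - (79/2 - 1239 - 24025/2) = 40751 - 1*(-13212) = 40751 + 13212 = 53963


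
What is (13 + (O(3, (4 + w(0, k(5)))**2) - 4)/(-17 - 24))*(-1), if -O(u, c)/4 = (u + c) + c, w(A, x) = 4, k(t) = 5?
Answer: -1061/41 ≈ -25.878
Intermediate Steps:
O(u, c) = -8*c - 4*u (O(u, c) = -4*((u + c) + c) = -4*((c + u) + c) = -4*(u + 2*c) = -8*c - 4*u)
(13 + (O(3, (4 + w(0, k(5)))**2) - 4)/(-17 - 24))*(-1) = (13 + ((-8*(4 + 4)**2 - 4*3) - 4)/(-17 - 24))*(-1) = (13 + ((-8*8**2 - 12) - 4)/(-41))*(-1) = (13 + ((-8*64 - 12) - 4)*(-1/41))*(-1) = (13 + ((-512 - 12) - 4)*(-1/41))*(-1) = (13 + (-524 - 4)*(-1/41))*(-1) = (13 - 528*(-1/41))*(-1) = (13 + 528/41)*(-1) = (1061/41)*(-1) = -1061/41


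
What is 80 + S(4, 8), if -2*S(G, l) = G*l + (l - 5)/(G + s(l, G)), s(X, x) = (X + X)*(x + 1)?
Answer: 3583/56 ≈ 63.982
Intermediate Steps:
s(X, x) = 2*X*(1 + x) (s(X, x) = (2*X)*(1 + x) = 2*X*(1 + x))
S(G, l) = -G*l/2 - (-5 + l)/(2*(G + 2*l*(1 + G))) (S(G, l) = -(G*l + (l - 5)/(G + 2*l*(1 + G)))/2 = -(G*l + (-5 + l)/(G + 2*l*(1 + G)))/2 = -G*l/2 - (-5 + l)/(2*(G + 2*l*(1 + G))))
80 + S(4, 8) = 80 + (5 - 1*8 - 1*8*4**2 - 2*4*8**2*(1 + 4))/(2*(4 + 2*8*(1 + 4))) = 80 + (5 - 8 - 1*8*16 - 2*4*64*5)/(2*(4 + 2*8*5)) = 80 + (5 - 8 - 128 - 2560)/(2*(4 + 80)) = 80 + (1/2)*(-2691)/84 = 80 + (1/2)*(1/84)*(-2691) = 80 - 897/56 = 3583/56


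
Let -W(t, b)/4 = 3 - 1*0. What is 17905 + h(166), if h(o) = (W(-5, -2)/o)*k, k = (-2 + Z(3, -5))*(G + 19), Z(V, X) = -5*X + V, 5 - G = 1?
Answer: 1482527/83 ≈ 17862.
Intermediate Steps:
W(t, b) = -12 (W(t, b) = -4*(3 - 1*0) = -4*(3 + 0) = -4*3 = -12)
G = 4 (G = 5 - 1*1 = 5 - 1 = 4)
Z(V, X) = V - 5*X
k = 598 (k = (-2 + (3 - 5*(-5)))*(4 + 19) = (-2 + (3 + 25))*23 = (-2 + 28)*23 = 26*23 = 598)
h(o) = -7176/o (h(o) = -12/o*598 = -7176/o)
17905 + h(166) = 17905 - 7176/166 = 17905 - 7176*1/166 = 17905 - 3588/83 = 1482527/83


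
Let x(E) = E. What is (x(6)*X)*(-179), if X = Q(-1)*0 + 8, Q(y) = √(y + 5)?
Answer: -8592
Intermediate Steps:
Q(y) = √(5 + y)
X = 8 (X = √(5 - 1)*0 + 8 = √4*0 + 8 = 2*0 + 8 = 0 + 8 = 8)
(x(6)*X)*(-179) = (6*8)*(-179) = 48*(-179) = -8592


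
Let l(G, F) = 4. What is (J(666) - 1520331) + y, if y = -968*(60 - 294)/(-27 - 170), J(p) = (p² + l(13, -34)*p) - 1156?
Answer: -212054111/197 ≈ -1.0764e+6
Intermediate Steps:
J(p) = -1156 + p² + 4*p (J(p) = (p² + 4*p) - 1156 = -1156 + p² + 4*p)
y = -226512/197 (y = -(-226512)/(-197) = -(-226512)*(-1)/197 = -968*234/197 = -226512/197 ≈ -1149.8)
(J(666) - 1520331) + y = ((-1156 + 666² + 4*666) - 1520331) - 226512/197 = ((-1156 + 443556 + 2664) - 1520331) - 226512/197 = (445064 - 1520331) - 226512/197 = -1075267 - 226512/197 = -212054111/197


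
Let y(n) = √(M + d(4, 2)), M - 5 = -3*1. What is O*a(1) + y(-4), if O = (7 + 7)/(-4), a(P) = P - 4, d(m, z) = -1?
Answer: 23/2 ≈ 11.500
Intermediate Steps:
M = 2 (M = 5 - 3*1 = 5 - 3 = 2)
a(P) = -4 + P
y(n) = 1 (y(n) = √(2 - 1) = √1 = 1)
O = -7/2 (O = 14*(-¼) = -7/2 ≈ -3.5000)
O*a(1) + y(-4) = -7*(-4 + 1)/2 + 1 = -7/2*(-3) + 1 = 21/2 + 1 = 23/2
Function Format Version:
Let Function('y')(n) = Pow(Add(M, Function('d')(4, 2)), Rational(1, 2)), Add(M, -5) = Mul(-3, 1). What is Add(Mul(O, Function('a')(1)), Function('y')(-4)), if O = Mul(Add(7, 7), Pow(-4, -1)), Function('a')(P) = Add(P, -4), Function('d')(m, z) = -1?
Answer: Rational(23, 2) ≈ 11.500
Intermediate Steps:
M = 2 (M = Add(5, Mul(-3, 1)) = Add(5, -3) = 2)
Function('a')(P) = Add(-4, P)
Function('y')(n) = 1 (Function('y')(n) = Pow(Add(2, -1), Rational(1, 2)) = Pow(1, Rational(1, 2)) = 1)
O = Rational(-7, 2) (O = Mul(14, Rational(-1, 4)) = Rational(-7, 2) ≈ -3.5000)
Add(Mul(O, Function('a')(1)), Function('y')(-4)) = Add(Mul(Rational(-7, 2), Add(-4, 1)), 1) = Add(Mul(Rational(-7, 2), -3), 1) = Add(Rational(21, 2), 1) = Rational(23, 2)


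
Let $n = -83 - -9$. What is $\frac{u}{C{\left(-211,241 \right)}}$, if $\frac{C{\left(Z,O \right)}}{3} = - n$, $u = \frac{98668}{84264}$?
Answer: $\frac{24667}{4676652} \approx 0.0052745$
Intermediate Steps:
$n = -74$ ($n = -83 + 9 = -74$)
$u = \frac{24667}{21066}$ ($u = 98668 \cdot \frac{1}{84264} = \frac{24667}{21066} \approx 1.1709$)
$C{\left(Z,O \right)} = 222$ ($C{\left(Z,O \right)} = 3 \left(\left(-1\right) \left(-74\right)\right) = 3 \cdot 74 = 222$)
$\frac{u}{C{\left(-211,241 \right)}} = \frac{24667}{21066 \cdot 222} = \frac{24667}{21066} \cdot \frac{1}{222} = \frac{24667}{4676652}$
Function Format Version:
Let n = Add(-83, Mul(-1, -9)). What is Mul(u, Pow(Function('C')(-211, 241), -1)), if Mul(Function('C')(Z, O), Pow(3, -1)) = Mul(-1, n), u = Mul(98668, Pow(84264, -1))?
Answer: Rational(24667, 4676652) ≈ 0.0052745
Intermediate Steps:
n = -74 (n = Add(-83, 9) = -74)
u = Rational(24667, 21066) (u = Mul(98668, Rational(1, 84264)) = Rational(24667, 21066) ≈ 1.1709)
Function('C')(Z, O) = 222 (Function('C')(Z, O) = Mul(3, Mul(-1, -74)) = Mul(3, 74) = 222)
Mul(u, Pow(Function('C')(-211, 241), -1)) = Mul(Rational(24667, 21066), Pow(222, -1)) = Mul(Rational(24667, 21066), Rational(1, 222)) = Rational(24667, 4676652)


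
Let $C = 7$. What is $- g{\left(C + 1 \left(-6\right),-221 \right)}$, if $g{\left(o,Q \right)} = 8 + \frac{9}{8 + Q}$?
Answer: $- \frac{565}{71} \approx -7.9577$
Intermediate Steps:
$- g{\left(C + 1 \left(-6\right),-221 \right)} = - \frac{73 + 8 \left(-221\right)}{8 - 221} = - \frac{73 - 1768}{-213} = - \frac{\left(-1\right) \left(-1695\right)}{213} = \left(-1\right) \frac{565}{71} = - \frac{565}{71}$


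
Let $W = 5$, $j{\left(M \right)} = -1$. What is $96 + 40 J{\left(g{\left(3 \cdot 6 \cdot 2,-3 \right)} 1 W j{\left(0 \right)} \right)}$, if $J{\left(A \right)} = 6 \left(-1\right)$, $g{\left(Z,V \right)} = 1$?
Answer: $-144$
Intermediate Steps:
$J{\left(A \right)} = -6$
$96 + 40 J{\left(g{\left(3 \cdot 6 \cdot 2,-3 \right)} 1 W j{\left(0 \right)} \right)} = 96 + 40 \left(-6\right) = 96 - 240 = -144$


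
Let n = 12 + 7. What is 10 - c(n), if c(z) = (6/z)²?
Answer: 3574/361 ≈ 9.9003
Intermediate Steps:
n = 19
c(z) = 36/z²
10 - c(n) = 10 - 36/19² = 10 - 36/361 = 3574/361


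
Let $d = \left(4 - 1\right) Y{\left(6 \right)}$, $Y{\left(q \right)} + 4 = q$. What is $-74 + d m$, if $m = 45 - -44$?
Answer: $460$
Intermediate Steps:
$m = 89$ ($m = 45 + 44 = 89$)
$Y{\left(q \right)} = -4 + q$
$d = 6$ ($d = \left(4 - 1\right) \left(-4 + 6\right) = 3 \cdot 2 = 6$)
$-74 + d m = -74 + 6 \cdot 89 = -74 + 534 = 460$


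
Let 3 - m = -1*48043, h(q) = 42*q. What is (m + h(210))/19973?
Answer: 56866/19973 ≈ 2.8471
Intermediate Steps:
m = 48046 (m = 3 - (-1)*48043 = 3 - 1*(-48043) = 3 + 48043 = 48046)
(m + h(210))/19973 = (48046 + 42*210)/19973 = (48046 + 8820)*(1/19973) = 56866*(1/19973) = 56866/19973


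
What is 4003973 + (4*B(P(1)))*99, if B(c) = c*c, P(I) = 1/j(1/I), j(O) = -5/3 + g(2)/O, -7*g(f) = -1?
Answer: 1025060747/256 ≈ 4.0041e+6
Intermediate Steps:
g(f) = 1/7 (g(f) = -1/7*(-1) = 1/7)
j(O) = -5/3 + 1/(7*O)
P(I) = 21/(I*(3 - 35/I)) (P(I) = 1/((3 - 35/I)/(21*(1/I))) = 1/(I*(3 - 35/I)/21) = 21/(I*(3 - 35/I)))
B(c) = c**2
4003973 + (4*B(P(1)))*99 = 4003973 + (4*(21/(-35 + 3*1))**2)*99 = 4003973 + (4*(21/(-35 + 3))**2)*99 = 4003973 + (4*(21/(-32))**2)*99 = 4003973 + (4*(21*(-1/32))**2)*99 = 4003973 + (4*(-21/32)**2)*99 = 4003973 + (4*(441/1024))*99 = 4003973 + (441/256)*99 = 4003973 + 43659/256 = 1025060747/256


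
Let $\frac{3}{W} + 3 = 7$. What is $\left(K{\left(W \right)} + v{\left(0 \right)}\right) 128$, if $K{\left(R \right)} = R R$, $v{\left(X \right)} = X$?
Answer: $72$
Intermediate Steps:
$W = \frac{3}{4}$ ($W = \frac{3}{-3 + 7} = \frac{3}{4} \approx 0.75$)
$K{\left(R \right)} = R^{2}$
$\left(K{\left(W \right)} + v{\left(0 \right)}\right) 128 = \left(\left(\frac{3}{4}\right)^{2} + 0\right) 128 = \left(\frac{9}{16} + 0\right) 128 = \frac{9}{16} \cdot 128 = 72$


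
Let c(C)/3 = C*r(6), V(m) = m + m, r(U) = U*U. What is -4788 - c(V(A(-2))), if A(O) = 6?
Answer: -6084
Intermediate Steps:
r(U) = U²
V(m) = 2*m
c(C) = 108*C (c(C) = 3*(C*6²) = 3*(C*36) = 3*(36*C) = 108*C)
-4788 - c(V(A(-2))) = -4788 - 108*2*6 = -4788 - 108*12 = -4788 - 1*1296 = -4788 - 1296 = -6084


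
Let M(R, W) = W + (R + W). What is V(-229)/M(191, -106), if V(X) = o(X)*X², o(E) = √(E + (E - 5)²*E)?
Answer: -52441*I*√12539353/21 ≈ -8.8428e+6*I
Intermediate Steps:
o(E) = √(E + E*(-5 + E)²) (o(E) = √(E + (-5 + E)²*E) = √(E + E*(-5 + E)²))
M(R, W) = R + 2*W
V(X) = X²*√(X*(1 + (-5 + X)²)) (V(X) = √(X*(1 + (-5 + X)²))*X² = X²*√(X*(1 + (-5 + X)²)))
V(-229)/M(191, -106) = ((-229)²*√(-229*(1 + (-5 - 229)²)))/(191 + 2*(-106)) = (52441*√(-229*(1 + (-234)²)))/(191 - 212) = (52441*√(-229*(1 + 54756)))/(-21) = (52441*√(-229*54757))*(-1/21) = (52441*√(-12539353))*(-1/21) = (52441*(I*√12539353))*(-1/21) = (52441*I*√12539353)*(-1/21) = -52441*I*√12539353/21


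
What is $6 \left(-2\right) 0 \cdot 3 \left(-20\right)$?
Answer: $0$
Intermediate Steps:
$6 \left(-2\right) 0 \cdot 3 \left(-20\right) = \left(-12\right) 0 \cdot 3 \left(-20\right) = 0 \cdot 3 \left(-20\right) = 0 \left(-20\right) = 0$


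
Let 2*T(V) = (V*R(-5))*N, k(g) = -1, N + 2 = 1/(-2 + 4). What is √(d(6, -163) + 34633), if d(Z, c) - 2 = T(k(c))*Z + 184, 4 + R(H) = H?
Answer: √139114/2 ≈ 186.49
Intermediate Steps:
N = -3/2 (N = -2 + 1/(-2 + 4) = -2 + 1/2 = -2 + ½ = -3/2 ≈ -1.5000)
R(H) = -4 + H
T(V) = 27*V/4 (T(V) = ((V*(-4 - 5))*(-3/2))/2 = ((V*(-9))*(-3/2))/2 = (-9*V*(-3/2))/2 = (27*V/2)/2 = 27*V/4)
d(Z, c) = 186 - 27*Z/4 (d(Z, c) = 2 + (((27/4)*(-1))*Z + 184) = 2 + (-27*Z/4 + 184) = 2 + (184 - 27*Z/4) = 186 - 27*Z/4)
√(d(6, -163) + 34633) = √((186 - 27/4*6) + 34633) = √((186 - 81/2) + 34633) = √(291/2 + 34633) = √(69557/2) = √139114/2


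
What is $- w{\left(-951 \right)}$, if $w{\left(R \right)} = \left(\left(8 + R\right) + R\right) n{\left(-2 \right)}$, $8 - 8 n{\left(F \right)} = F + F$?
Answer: $2841$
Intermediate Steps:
$n{\left(F \right)} = 1 - \frac{F}{4}$ ($n{\left(F \right)} = 1 - \frac{F + F}{8} = 1 - \frac{2 F}{8} = 1 - \frac{F}{4}$)
$w{\left(R \right)} = 12 + 3 R$ ($w{\left(R \right)} = \left(\left(8 + R\right) + R\right) \left(1 - - \frac{1}{2}\right) = \left(8 + 2 R\right) \left(1 + \frac{1}{2}\right) = \left(8 + 2 R\right) \frac{3}{2} = 12 + 3 R$)
$- w{\left(-951 \right)} = - (12 + 3 \left(-951\right)) = - (12 - 2853) = \left(-1\right) \left(-2841\right) = 2841$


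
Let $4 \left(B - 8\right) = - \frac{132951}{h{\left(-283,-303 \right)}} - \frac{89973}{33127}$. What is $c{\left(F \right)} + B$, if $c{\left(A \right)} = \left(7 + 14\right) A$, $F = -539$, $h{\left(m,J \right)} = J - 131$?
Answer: $- \frac{92301872471}{8215496} \approx -11235.0$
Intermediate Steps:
$h{\left(m,J \right)} = -131 + J$ ($h{\left(m,J \right)} = J - 131 = -131 + J$)
$c{\left(A \right)} = 21 A$
$B = \frac{689326753}{8215496}$ ($B = 8 + \frac{- \frac{132951}{-131 - 303} - \frac{89973}{33127}}{4} = 8 + \frac{- \frac{132951}{-434} - \frac{89973}{33127}}{4} = 8 + \frac{\left(-132951\right) \left(- \frac{1}{434}\right) - \frac{89973}{33127}}{4} = 8 + \frac{\frac{18993}{62} - \frac{89973}{33127}}{4} = 8 + \frac{1}{4} \cdot \frac{623602785}{2053874} = 8 + \frac{623602785}{8215496} = \frac{689326753}{8215496} \approx 83.906$)
$c{\left(F \right)} + B = 21 \left(-539\right) + \frac{689326753}{8215496} = -11319 + \frac{689326753}{8215496} = - \frac{92301872471}{8215496}$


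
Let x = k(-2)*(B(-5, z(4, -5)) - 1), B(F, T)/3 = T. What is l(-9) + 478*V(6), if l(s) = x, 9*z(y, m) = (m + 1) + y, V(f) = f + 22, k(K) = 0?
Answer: 13384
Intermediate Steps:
V(f) = 22 + f
z(y, m) = ⅑ + m/9 + y/9 (z(y, m) = ((m + 1) + y)/9 = ((1 + m) + y)/9 = (1 + m + y)/9 = ⅑ + m/9 + y/9)
B(F, T) = 3*T
x = 0 (x = 0*(3*(⅑ + (⅑)*(-5) + (⅑)*4) - 1) = 0*(3*(⅑ - 5/9 + 4/9) - 1) = 0*(3*0 - 1) = 0*(0 - 1) = 0*(-1) = 0)
l(s) = 0
l(-9) + 478*V(6) = 0 + 478*(22 + 6) = 0 + 478*28 = 0 + 13384 = 13384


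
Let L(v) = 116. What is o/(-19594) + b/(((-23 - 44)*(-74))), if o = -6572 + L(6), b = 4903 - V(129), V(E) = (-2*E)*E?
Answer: 390102869/48573526 ≈ 8.0312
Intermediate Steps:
V(E) = -2*E²
b = 38185 (b = 4903 - (-2)*129² = 4903 - (-2)*16641 = 4903 - 1*(-33282) = 4903 + 33282 = 38185)
o = -6456 (o = -6572 + 116 = -6456)
o/(-19594) + b/(((-23 - 44)*(-74))) = -6456/(-19594) + 38185/(((-23 - 44)*(-74))) = -6456*(-1/19594) + 38185/((-67*(-74))) = 3228/9797 + 38185/4958 = 390102869/48573526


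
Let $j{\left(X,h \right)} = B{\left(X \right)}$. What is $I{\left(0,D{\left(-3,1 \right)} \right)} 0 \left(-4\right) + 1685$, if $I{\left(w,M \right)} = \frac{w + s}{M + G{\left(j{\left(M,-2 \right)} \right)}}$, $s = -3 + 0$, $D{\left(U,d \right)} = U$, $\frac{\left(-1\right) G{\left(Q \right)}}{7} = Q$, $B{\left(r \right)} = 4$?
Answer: $1685$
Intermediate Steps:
$j{\left(X,h \right)} = 4$
$G{\left(Q \right)} = - 7 Q$
$s = -3$
$I{\left(w,M \right)} = \frac{-3 + w}{-28 + M}$ ($I{\left(w,M \right)} = \frac{w - 3}{M - 28} = \frac{-3 + w}{M - 28} = \frac{-3 + w}{-28 + M}$)
$I{\left(0,D{\left(-3,1 \right)} \right)} 0 \left(-4\right) + 1685 = \frac{-3 + 0}{-28 - 3} \cdot 0 \left(-4\right) + 1685 = \frac{1}{-31} \left(-3\right) 0 \left(-4\right) + 1685 = \left(- \frac{1}{31}\right) \left(-3\right) 0 \left(-4\right) + 1685 = \frac{3}{31} \cdot 0 \left(-4\right) + 1685 = 0 \left(-4\right) + 1685 = 0 + 1685 = 1685$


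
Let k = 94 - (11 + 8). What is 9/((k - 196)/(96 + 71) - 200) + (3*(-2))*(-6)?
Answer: 1205253/33521 ≈ 35.955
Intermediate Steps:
k = 75 (k = 94 - 1*19 = 94 - 19 = 75)
9/((k - 196)/(96 + 71) - 200) + (3*(-2))*(-6) = 9/((75 - 196)/(96 + 71) - 200) + (3*(-2))*(-6) = 9/(-121/167 - 200) - 6*(-6) = 9/(-121*1/167 - 200) + 36 = 9/(-121/167 - 200) + 36 = 9/(-33521/167) + 36 = 9*(-167/33521) + 36 = -1503/33521 + 36 = 1205253/33521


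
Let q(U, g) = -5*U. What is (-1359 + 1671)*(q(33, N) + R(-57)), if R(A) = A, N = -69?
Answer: -69264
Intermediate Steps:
(-1359 + 1671)*(q(33, N) + R(-57)) = (-1359 + 1671)*(-5*33 - 57) = 312*(-165 - 57) = 312*(-222) = -69264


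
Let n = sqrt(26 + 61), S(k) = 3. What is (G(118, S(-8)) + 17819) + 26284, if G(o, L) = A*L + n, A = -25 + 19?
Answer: 44085 + sqrt(87) ≈ 44094.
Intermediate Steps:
n = sqrt(87) ≈ 9.3274
A = -6
G(o, L) = sqrt(87) - 6*L (G(o, L) = -6*L + sqrt(87) = sqrt(87) - 6*L)
(G(118, S(-8)) + 17819) + 26284 = ((sqrt(87) - 6*3) + 17819) + 26284 = ((sqrt(87) - 18) + 17819) + 26284 = ((-18 + sqrt(87)) + 17819) + 26284 = (17801 + sqrt(87)) + 26284 = 44085 + sqrt(87)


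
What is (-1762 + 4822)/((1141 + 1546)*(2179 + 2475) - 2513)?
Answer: 204/833519 ≈ 0.00024475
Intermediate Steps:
(-1762 + 4822)/((1141 + 1546)*(2179 + 2475) - 2513) = 3060/(2687*4654 - 2513) = 3060/(12505298 - 2513) = 3060/12502785 = 3060*(1/12502785) = 204/833519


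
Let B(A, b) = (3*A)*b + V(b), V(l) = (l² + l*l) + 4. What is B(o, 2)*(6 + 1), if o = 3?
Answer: 210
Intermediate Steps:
V(l) = 4 + 2*l² (V(l) = (l² + l²) + 4 = 2*l² + 4 = 4 + 2*l²)
B(A, b) = 4 + 2*b² + 3*A*b (B(A, b) = (3*A)*b + (4 + 2*b²) = 3*A*b + (4 + 2*b²) = 4 + 2*b² + 3*A*b)
B(o, 2)*(6 + 1) = (4 + 2*2² + 3*3*2)*(6 + 1) = (4 + 2*4 + 18)*7 = (4 + 8 + 18)*7 = 30*7 = 210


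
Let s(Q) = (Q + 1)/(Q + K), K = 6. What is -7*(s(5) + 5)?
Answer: -427/11 ≈ -38.818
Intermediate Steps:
s(Q) = (1 + Q)/(6 + Q) (s(Q) = (Q + 1)/(Q + 6) = (1 + Q)/(6 + Q))
-7*(s(5) + 5) = -7*((1 + 5)/(6 + 5) + 5) = -7*(6/11 + 5) = -7*61/11 = -427/11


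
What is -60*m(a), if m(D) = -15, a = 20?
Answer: 900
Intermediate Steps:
-60*m(a) = -60*(-15) = 900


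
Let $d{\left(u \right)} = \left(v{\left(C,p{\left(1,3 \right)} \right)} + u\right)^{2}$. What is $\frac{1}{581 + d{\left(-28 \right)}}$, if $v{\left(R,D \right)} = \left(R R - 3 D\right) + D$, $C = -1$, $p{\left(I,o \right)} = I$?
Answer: $\frac{1}{1422} \approx 0.00070324$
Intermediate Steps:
$v{\left(R,D \right)} = R^{2} - 2 D$ ($v{\left(R,D \right)} = \left(R^{2} - 3 D\right) + D = R^{2} - 2 D$)
$d{\left(u \right)} = \left(-1 + u\right)^{2}$ ($d{\left(u \right)} = \left(\left(\left(-1\right)^{2} - 2\right) + u\right)^{2} = \left(\left(1 - 2\right) + u\right)^{2} = \left(-1 + u\right)^{2}$)
$\frac{1}{581 + d{\left(-28 \right)}} = \frac{1}{581 + \left(-1 - 28\right)^{2}} = \frac{1}{581 + \left(-29\right)^{2}} = \frac{1}{581 + 841} = \frac{1}{1422}$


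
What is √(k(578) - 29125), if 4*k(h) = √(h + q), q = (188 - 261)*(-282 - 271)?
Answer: √(-116500 + √40947)/2 ≈ 170.51*I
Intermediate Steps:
q = 40369 (q = -73*(-553) = 40369)
k(h) = √(40369 + h)/4 (k(h) = √(h + 40369)/4 = √(40369 + h)/4)
√(k(578) - 29125) = √(√(40369 + 578)/4 - 29125) = √(√40947/4 - 29125) = √(-29125 + √40947/4)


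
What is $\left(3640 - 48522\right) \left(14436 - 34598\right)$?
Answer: $904910884$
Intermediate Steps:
$\left(3640 - 48522\right) \left(14436 - 34598\right) = \left(-44882\right) \left(-20162\right) = 904910884$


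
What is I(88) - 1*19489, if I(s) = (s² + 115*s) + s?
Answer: -1537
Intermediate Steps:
I(s) = s² + 116*s
I(88) - 1*19489 = 88*(116 + 88) - 1*19489 = 88*204 - 19489 = 17952 - 19489 = -1537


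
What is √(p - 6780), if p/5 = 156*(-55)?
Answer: 12*I*√345 ≈ 222.89*I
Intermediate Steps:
p = -42900 (p = 5*(156*(-55)) = 5*(-8580) = -42900)
√(p - 6780) = √(-42900 - 6780) = √(-49680) = 12*I*√345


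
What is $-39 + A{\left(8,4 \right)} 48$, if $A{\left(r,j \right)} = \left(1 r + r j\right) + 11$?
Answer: $2409$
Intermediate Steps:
$A{\left(r,j \right)} = 11 + r + j r$ ($A{\left(r,j \right)} = \left(r + j r\right) + 11 = 11 + r + j r$)
$-39 + A{\left(8,4 \right)} 48 = -39 + \left(11 + 8 + 4 \cdot 8\right) 48 = -39 + \left(11 + 8 + 32\right) 48 = -39 + 51 \cdot 48 = -39 + 2448 = 2409$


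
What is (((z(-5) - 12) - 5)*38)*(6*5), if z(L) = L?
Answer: -25080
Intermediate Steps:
(((z(-5) - 12) - 5)*38)*(6*5) = (((-5 - 12) - 5)*38)*(6*5) = ((-17 - 5)*38)*30 = -22*38*30 = -836*30 = -25080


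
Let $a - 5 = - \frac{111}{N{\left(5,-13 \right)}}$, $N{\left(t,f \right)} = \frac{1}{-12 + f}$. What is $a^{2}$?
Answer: $7728400$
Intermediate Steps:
$a = 2780$ ($a = 5 - \frac{111}{\frac{1}{-12 - 13}} = 5 - \frac{111}{\frac{1}{-25}} = 5 - \frac{111}{- \frac{1}{25}} = 5 - -2775 = 5 + 2775 = 2780$)
$a^{2} = 2780^{2} = 7728400$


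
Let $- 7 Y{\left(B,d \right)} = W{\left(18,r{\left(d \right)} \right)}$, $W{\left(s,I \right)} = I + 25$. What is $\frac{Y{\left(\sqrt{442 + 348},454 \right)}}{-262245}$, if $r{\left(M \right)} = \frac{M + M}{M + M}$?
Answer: $\frac{26}{1835715} \approx 1.4163 \cdot 10^{-5}$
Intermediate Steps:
$r{\left(M \right)} = 1$ ($r{\left(M \right)} = \frac{2 M}{2 M} = 2 M \frac{1}{2 M} = 1$)
$W{\left(s,I \right)} = 25 + I$
$Y{\left(B,d \right)} = - \frac{26}{7}$ ($Y{\left(B,d \right)} = - \frac{25 + 1}{7} = \left(- \frac{1}{7}\right) 26 = - \frac{26}{7}$)
$\frac{Y{\left(\sqrt{442 + 348},454 \right)}}{-262245} = - \frac{26}{7 \left(-262245\right)} = \left(- \frac{26}{7}\right) \left(- \frac{1}{262245}\right) = \frac{26}{1835715}$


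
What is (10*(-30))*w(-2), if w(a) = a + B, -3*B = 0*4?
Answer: 600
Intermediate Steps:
B = 0 (B = -0*4 = -⅓*0 = 0)
w(a) = a (w(a) = a + 0 = a)
(10*(-30))*w(-2) = (10*(-30))*(-2) = -300*(-2) = 600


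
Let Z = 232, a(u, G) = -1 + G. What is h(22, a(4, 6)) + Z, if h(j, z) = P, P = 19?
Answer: 251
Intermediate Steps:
h(j, z) = 19
h(22, a(4, 6)) + Z = 19 + 232 = 251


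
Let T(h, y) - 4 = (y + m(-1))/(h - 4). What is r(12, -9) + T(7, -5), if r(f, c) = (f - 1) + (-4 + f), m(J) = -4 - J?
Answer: 61/3 ≈ 20.333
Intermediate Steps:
r(f, c) = -5 + 2*f (r(f, c) = (-1 + f) + (-4 + f) = -5 + 2*f)
T(h, y) = 4 + (-3 + y)/(-4 + h) (T(h, y) = 4 + (y + (-4 - 1*(-1)))/(h - 4) = 4 + (y + (-4 + 1))/(-4 + h) = 4 + (y - 3)/(-4 + h) = 4 + (-3 + y)/(-4 + h))
r(12, -9) + T(7, -5) = (-5 + 2*12) + (-19 - 5 + 4*7)/(-4 + 7) = (-5 + 24) + (-19 - 5 + 28)/3 = 19 + (⅓)*4 = 19 + 4/3 = 61/3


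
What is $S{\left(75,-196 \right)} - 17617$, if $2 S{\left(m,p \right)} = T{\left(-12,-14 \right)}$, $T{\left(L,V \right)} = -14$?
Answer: $-17624$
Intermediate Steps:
$S{\left(m,p \right)} = -7$ ($S{\left(m,p \right)} = \frac{1}{2} \left(-14\right) = -7$)
$S{\left(75,-196 \right)} - 17617 = -7 - 17617 = -17624$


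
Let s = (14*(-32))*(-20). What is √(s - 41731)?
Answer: I*√32771 ≈ 181.03*I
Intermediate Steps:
s = 8960 (s = -448*(-20) = 8960)
√(s - 41731) = √(8960 - 41731) = √(-32771) = I*√32771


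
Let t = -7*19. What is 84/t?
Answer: -12/19 ≈ -0.63158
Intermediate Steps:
t = -133
84/t = 84/(-133) = 84*(-1/133) = -12/19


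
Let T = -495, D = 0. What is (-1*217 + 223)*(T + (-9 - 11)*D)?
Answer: -2970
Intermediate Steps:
(-1*217 + 223)*(T + (-9 - 11)*D) = (-1*217 + 223)*(-495 + (-9 - 11)*0) = (-217 + 223)*(-495 - 20*0) = 6*(-495 + 0) = 6*(-495) = -2970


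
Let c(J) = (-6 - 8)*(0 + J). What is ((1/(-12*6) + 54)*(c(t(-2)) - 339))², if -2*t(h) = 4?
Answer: 1461335246449/5184 ≈ 2.8189e+8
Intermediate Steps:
t(h) = -2 (t(h) = -½*4 = -2)
c(J) = -14*J
((1/(-12*6) + 54)*(c(t(-2)) - 339))² = ((1/(-12*6) + 54)*(-14*(-2) - 339))² = ((1/(-72) + 54)*(28 - 339))² = ((-1/72 + 54)*(-311))² = ((3887/72)*(-311))² = (-1208857/72)² = 1461335246449/5184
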